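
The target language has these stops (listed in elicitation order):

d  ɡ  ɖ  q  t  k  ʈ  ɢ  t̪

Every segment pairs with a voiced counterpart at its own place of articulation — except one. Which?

Alveolar: /t/ ~ /d/
Retroflex: /ʈ/ ~ /ɖ/
Velar: /k/ ~ /ɡ/
Uvular: /q/ ~ /ɢ/
Dental: only /t̪/ (voiceless); no voiced partner.
So /t̪/ is the unpaired segment.

/t̪/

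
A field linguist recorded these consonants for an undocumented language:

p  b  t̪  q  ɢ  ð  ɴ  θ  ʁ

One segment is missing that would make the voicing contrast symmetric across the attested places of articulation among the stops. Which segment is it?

/d̪/

place of articulation  voiceless  voiced  
bilabial          p         b       
dental            t̪        —       
uvular            q         ɢ       
The dental row has no voiced member, so the gap is the voiced dental stop /d̪/.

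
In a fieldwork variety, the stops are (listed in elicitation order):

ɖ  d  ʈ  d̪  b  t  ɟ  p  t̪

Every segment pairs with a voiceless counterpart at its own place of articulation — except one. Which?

Bilabial: /p/ ~ /b/
Dental: /t̪/ ~ /d̪/
Alveolar: /t/ ~ /d/
Retroflex: /ʈ/ ~ /ɖ/
Palatal: only /ɟ/ (voiced); no voiceless partner.
So /ɟ/ is the unpaired segment.

/ɟ/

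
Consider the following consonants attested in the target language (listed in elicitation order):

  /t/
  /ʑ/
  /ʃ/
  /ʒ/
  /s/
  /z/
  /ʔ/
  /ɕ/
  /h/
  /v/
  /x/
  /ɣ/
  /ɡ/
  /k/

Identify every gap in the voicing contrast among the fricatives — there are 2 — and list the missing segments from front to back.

/f/, /ɦ/

place of articulation  voiceless  voiced  
labiodental       —         v       
alveolar          s         z       
postalveolar      ʃ         ʒ       
alveolo-palatal   ɕ         ʑ       
velar             x         ɣ       
glottal           h         —       
Gaps, from front to back: labiodental lacks voiceless (/f/); glottal lacks voiced (/ɦ/).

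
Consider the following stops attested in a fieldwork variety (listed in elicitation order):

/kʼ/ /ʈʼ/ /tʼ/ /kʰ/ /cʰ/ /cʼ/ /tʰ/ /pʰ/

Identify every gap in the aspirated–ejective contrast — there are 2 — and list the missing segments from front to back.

/pʼ/, /ʈʰ/

place of articulation  aspirated  ejective
bilabial          pʰ        —       
alveolar          tʰ        tʼ      
retroflex         —         ʈʼ      
palatal           cʰ        cʼ      
velar             kʰ        kʼ      
Gaps, from front to back: bilabial lacks ejective (/pʼ/); retroflex lacks aspirated (/ʈʰ/).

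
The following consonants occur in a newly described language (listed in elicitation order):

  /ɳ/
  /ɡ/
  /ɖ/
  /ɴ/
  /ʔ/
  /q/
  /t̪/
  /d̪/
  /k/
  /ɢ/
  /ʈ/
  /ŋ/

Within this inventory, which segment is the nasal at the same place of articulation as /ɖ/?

/ɖ/ is a voiced retroflex stop.
The nasal at the same place is a retroflex nasal — in this inventory, /ɳ/.

/ɳ/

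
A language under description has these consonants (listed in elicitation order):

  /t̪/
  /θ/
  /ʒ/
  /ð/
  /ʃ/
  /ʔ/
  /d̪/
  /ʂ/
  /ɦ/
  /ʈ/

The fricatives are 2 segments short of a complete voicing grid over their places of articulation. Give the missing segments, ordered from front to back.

/ʐ/, /h/

dental: voiceless /θ/, voiced /ð/.
postalveolar: voiceless /ʃ/, voiced /ʒ/.
retroflex: voiceless /ʂ/, voiced —.
glottal: voiceless —, voiced /ɦ/.
Gaps, from front to back: retroflex lacks voiced (/ʐ/); glottal lacks voiceless (/h/).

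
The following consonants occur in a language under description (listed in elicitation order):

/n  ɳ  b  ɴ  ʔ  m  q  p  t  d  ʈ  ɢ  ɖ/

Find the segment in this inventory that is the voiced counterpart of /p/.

/p/ is a voiceless bilabial stop.
The voiced counterpart is a voiced bilabial stop — in this inventory, /b/.

/b/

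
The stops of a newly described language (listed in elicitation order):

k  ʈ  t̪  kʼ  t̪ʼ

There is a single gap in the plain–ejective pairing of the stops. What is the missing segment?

dental: plain /t̪/, ejective /t̪ʼ/.
retroflex: plain /ʈ/, ejective —.
velar: plain /k/, ejective /kʼ/.
The retroflex row has no ejective member, so the gap is the ejective retroflex stop /ʈʼ/.

/ʈʼ/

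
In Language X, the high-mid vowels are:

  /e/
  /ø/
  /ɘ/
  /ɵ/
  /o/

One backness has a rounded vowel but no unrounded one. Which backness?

backness          unrounded  rounded 
front             e         ø       
central           ɘ         ɵ       
back              —         o       
Every backness has an unrounded member except back, where /ɤ/ would be expected.

back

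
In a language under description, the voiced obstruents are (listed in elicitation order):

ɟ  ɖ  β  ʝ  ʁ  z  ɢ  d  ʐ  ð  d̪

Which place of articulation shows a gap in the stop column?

place of articulation  stop      fricative
bilabial          —         β       
dental            d̪        ð       
alveolar          d         z       
retroflex         ɖ         ʐ       
palatal           ɟ         ʝ       
uvular            ɢ         ʁ       
Every place of articulation has a stop member except bilabial, where /b/ would be expected.

bilabial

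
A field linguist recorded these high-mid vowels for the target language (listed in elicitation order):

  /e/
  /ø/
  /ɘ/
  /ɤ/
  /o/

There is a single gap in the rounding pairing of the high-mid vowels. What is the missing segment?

front: unrounded /e/, rounded /ø/.
central: unrounded /ɘ/, rounded —.
back: unrounded /ɤ/, rounded /o/.
The central row has no rounded member, so the gap is the central rounded vowel /ɵ/.

/ɵ/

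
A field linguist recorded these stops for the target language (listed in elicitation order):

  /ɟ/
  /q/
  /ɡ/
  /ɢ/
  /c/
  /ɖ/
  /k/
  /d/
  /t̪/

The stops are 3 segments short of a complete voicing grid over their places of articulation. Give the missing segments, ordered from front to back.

place of articulation  voiceless  voiced  
dental            t̪        —       
alveolar          —         d       
retroflex         —         ɖ       
palatal           c         ɟ       
velar             k         ɡ       
uvular            q         ɢ       
Gaps, from front to back: dental lacks voiced (/d̪/); alveolar lacks voiceless (/t/); retroflex lacks voiceless (/ʈ/).

/d̪/, /t/, /ʈ/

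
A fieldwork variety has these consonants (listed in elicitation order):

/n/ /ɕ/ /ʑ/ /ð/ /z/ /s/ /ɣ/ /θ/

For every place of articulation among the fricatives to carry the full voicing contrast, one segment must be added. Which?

/x/

dental: voiceless /θ/, voiced /ð/.
alveolar: voiceless /s/, voiced /z/.
alveolo-palatal: voiceless /ɕ/, voiced /ʑ/.
velar: voiceless —, voiced /ɣ/.
The velar row has no voiceless member, so the gap is the voiceless velar fricative /x/.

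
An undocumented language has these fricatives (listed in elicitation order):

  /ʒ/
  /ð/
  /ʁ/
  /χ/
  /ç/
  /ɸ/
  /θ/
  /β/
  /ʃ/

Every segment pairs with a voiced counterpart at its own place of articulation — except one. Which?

/ç/

Bilabial: /ɸ/ ~ /β/
Dental: /θ/ ~ /ð/
Postalveolar: /ʃ/ ~ /ʒ/
Uvular: /χ/ ~ /ʁ/
Palatal: only /ç/ (voiceless); no voiced partner.
So /ç/ is the unpaired segment.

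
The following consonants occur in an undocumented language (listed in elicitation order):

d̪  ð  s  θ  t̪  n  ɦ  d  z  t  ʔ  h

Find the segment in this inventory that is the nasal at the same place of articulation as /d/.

/d/ is a voiced alveolar stop.
The nasal at the same place is an alveolar nasal — in this inventory, /n/.

/n/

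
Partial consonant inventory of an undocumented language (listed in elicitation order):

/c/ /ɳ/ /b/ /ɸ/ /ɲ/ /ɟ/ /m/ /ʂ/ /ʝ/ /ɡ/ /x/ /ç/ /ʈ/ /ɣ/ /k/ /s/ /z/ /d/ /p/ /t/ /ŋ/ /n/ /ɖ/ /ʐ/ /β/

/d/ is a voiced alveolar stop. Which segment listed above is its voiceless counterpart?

The voiceless counterpart is a voiceless alveolar stop — in this inventory, /t/.

/t/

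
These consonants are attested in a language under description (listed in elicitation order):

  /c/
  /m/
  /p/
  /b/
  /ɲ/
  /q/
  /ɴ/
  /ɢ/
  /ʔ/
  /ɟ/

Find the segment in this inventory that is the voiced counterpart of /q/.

/q/ is a voiceless uvular stop.
The voiced counterpart is a voiced uvular stop — in this inventory, /ɢ/.

/ɢ/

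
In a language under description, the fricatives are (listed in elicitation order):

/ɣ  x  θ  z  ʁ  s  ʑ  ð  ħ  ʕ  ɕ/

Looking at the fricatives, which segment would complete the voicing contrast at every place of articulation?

/χ/

Voiceless: /θ/ (dental), /s/ (alveolar), /ɕ/ (alveolo-palatal), /x/ (velar), /ħ/ (pharyngeal).
Voiced: /ð/ (dental), /z/ (alveolar), /ʑ/ (alveolo-palatal), /ɣ/ (velar), /ʁ/ (uvular), /ʕ/ (pharyngeal).
The uvular row has no voiceless member, so the gap is the voiceless uvular fricative /χ/.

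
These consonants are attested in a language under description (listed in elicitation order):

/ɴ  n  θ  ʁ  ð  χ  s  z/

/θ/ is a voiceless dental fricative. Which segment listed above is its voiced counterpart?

The voiced counterpart is a voiced dental fricative — in this inventory, /ð/.

/ð/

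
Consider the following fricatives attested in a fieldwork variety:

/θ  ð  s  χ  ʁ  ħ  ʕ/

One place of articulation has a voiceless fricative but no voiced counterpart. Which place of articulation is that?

alveolar

place of articulation  voiceless  voiced  
dental            θ         ð       
alveolar          s         —       
uvular            χ         ʁ       
pharyngeal        ħ         ʕ       
Every place of articulation has a voiced member except alveolar, where /z/ would be expected.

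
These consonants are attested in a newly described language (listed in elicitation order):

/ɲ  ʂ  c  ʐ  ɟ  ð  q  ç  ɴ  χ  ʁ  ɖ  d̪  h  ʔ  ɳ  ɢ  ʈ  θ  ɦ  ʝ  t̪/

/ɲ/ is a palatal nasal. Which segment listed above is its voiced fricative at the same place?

/ʝ/

The voiced fricative at the same place is a voiced palatal fricative — in this inventory, /ʝ/.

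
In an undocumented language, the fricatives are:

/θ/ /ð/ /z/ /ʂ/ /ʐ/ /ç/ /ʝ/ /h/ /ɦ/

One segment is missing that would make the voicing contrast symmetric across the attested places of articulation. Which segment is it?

/s/

dental: voiceless /θ/, voiced /ð/.
alveolar: voiceless —, voiced /z/.
retroflex: voiceless /ʂ/, voiced /ʐ/.
palatal: voiceless /ç/, voiced /ʝ/.
glottal: voiceless /h/, voiced /ɦ/.
The alveolar row has no voiceless member, so the gap is the voiceless alveolar fricative /s/.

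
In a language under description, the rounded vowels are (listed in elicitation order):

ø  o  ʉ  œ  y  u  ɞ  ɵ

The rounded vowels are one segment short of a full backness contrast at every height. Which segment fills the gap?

/ɔ/

high: front /y/, central /ʉ/, back /u/.
high-mid: front /ø/, central /ɵ/, back /o/.
low-mid: front /œ/, central /ɞ/, back —.
The low-mid row has no back member, so the gap is the low-mid back rounded vowel /ɔ/.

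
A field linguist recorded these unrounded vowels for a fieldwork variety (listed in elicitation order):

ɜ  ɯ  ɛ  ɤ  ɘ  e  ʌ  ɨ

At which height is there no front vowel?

Front: /e/ (high-mid), /ɛ/ (low-mid).
Central: /ɨ/ (high), /ɘ/ (high-mid), /ɜ/ (low-mid).
Back: /ɯ/ (high), /ɤ/ (high-mid), /ʌ/ (low-mid).
Every height has a front member except high, where /i/ would be expected.

high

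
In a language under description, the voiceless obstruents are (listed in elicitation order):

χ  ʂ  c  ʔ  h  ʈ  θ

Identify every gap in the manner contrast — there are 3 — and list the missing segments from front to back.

/t̪/, /ç/, /q/

dental: stop —, fricative /θ/.
retroflex: stop /ʈ/, fricative /ʂ/.
palatal: stop /c/, fricative —.
uvular: stop —, fricative /χ/.
glottal: stop /ʔ/, fricative /h/.
Gaps, from front to back: dental lacks stop (/t̪/); palatal lacks fricative (/ç/); uvular lacks stop (/q/).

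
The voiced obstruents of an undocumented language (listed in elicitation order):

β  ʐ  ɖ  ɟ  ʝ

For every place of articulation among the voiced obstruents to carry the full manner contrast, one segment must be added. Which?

bilabial: stop —, fricative /β/.
retroflex: stop /ɖ/, fricative /ʐ/.
palatal: stop /ɟ/, fricative /ʝ/.
The bilabial row has no stop member, so the gap is the bilabial stop /b/.

/b/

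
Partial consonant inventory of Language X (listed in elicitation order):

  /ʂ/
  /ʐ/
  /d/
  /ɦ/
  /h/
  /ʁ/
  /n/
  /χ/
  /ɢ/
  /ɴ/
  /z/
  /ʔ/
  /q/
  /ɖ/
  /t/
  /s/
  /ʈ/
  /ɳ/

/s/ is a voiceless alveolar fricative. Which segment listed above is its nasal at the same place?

/n/

The nasal at the same place is an alveolar nasal — in this inventory, /n/.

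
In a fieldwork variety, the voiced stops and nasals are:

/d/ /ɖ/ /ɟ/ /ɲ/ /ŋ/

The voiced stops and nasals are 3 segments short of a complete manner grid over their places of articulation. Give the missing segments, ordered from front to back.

/n/, /ɳ/, /ɡ/

Oral stop: /d/ (alveolar), /ɖ/ (retroflex), /ɟ/ (palatal).
Nasal: /ɲ/ (palatal), /ŋ/ (velar).
Gaps, from front to back: alveolar lacks nasal (/n/); retroflex lacks nasal (/ɳ/); velar lacks oral stop (/ɡ/).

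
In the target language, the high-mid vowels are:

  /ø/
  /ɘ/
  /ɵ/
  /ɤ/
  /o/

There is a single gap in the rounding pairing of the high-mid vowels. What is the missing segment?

/e/

backness          unrounded  rounded 
front             —         ø       
central           ɘ         ɵ       
back              ɤ         o       
The front row has no unrounded member, so the gap is the front unrounded vowel /e/.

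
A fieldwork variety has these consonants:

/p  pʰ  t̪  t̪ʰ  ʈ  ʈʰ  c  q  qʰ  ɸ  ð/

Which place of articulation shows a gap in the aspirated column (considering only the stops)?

bilabial: plain /p/, aspirated /pʰ/.
dental: plain /t̪/, aspirated /t̪ʰ/.
retroflex: plain /ʈ/, aspirated /ʈʰ/.
palatal: plain /c/, aspirated —.
uvular: plain /q/, aspirated /qʰ/.
Every place of articulation has an aspirated member except palatal, where /cʰ/ would be expected.

palatal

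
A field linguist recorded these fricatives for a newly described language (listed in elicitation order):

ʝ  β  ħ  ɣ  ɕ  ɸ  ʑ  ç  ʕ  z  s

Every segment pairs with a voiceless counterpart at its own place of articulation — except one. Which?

Bilabial: /ɸ/ ~ /β/
Alveolar: /s/ ~ /z/
Alveolo-palatal: /ɕ/ ~ /ʑ/
Palatal: /ç/ ~ /ʝ/
Pharyngeal: /ħ/ ~ /ʕ/
Velar: only /ɣ/ (voiced); no voiceless partner.
So /ɣ/ is the unpaired segment.

/ɣ/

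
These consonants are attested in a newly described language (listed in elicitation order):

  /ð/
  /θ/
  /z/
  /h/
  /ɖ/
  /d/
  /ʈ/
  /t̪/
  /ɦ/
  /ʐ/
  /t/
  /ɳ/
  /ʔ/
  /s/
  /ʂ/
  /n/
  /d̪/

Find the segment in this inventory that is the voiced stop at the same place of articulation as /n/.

/n/ is an alveolar nasal.
The voiced stop at the same place is a voiced alveolar stop — in this inventory, /d/.

/d/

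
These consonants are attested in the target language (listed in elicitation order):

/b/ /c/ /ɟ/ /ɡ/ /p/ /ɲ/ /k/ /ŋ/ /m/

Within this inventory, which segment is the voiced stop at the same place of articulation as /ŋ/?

/ɡ/

/ŋ/ is a velar nasal.
The voiced stop at the same place is a voiced velar stop — in this inventory, /ɡ/.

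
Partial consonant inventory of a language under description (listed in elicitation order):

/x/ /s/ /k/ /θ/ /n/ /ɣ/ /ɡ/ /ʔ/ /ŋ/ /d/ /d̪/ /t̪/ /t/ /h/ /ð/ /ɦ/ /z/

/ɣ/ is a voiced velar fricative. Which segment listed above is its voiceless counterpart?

/x/

The voiceless counterpart is a voiceless velar fricative — in this inventory, /x/.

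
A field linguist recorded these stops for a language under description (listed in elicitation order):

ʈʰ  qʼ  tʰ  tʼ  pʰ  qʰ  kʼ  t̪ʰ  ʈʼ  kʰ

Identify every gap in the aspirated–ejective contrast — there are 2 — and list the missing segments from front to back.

Aspirated: /pʰ/ (bilabial), /t̪ʰ/ (dental), /tʰ/ (alveolar), /ʈʰ/ (retroflex), /kʰ/ (velar), /qʰ/ (uvular).
Ejective: /tʼ/ (alveolar), /ʈʼ/ (retroflex), /kʼ/ (velar), /qʼ/ (uvular).
Gaps, from front to back: bilabial lacks ejective (/pʼ/); dental lacks ejective (/t̪ʼ/).

/pʼ/, /t̪ʼ/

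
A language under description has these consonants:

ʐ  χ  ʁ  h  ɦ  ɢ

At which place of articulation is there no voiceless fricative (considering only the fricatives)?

retroflex

place of articulation  voiceless  voiced  
retroflex         —         ʐ       
uvular            χ         ʁ       
glottal           h         ɦ       
Every place of articulation has a voiceless member except retroflex, where /ʂ/ would be expected.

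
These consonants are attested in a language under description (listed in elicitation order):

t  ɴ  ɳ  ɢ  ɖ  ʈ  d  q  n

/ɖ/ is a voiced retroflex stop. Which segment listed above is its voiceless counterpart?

/ʈ/

The voiceless counterpart is a voiceless retroflex stop — in this inventory, /ʈ/.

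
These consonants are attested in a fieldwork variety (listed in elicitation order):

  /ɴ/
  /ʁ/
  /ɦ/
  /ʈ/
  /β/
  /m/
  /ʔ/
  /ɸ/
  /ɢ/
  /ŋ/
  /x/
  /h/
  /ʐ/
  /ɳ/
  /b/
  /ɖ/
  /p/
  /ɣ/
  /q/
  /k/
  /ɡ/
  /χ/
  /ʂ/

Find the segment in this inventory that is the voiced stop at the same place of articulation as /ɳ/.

/ɖ/

/ɳ/ is a retroflex nasal.
The voiced stop at the same place is a voiced retroflex stop — in this inventory, /ɖ/.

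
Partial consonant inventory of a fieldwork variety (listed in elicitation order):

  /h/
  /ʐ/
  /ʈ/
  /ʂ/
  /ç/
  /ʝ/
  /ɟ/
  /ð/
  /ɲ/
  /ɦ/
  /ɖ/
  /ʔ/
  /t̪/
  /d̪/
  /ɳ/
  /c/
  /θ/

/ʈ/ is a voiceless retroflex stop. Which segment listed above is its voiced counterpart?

/ɖ/

The voiced counterpart is a voiced retroflex stop — in this inventory, /ɖ/.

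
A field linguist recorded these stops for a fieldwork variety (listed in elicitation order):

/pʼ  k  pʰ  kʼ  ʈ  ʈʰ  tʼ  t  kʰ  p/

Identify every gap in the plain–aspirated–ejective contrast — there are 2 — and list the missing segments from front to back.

/tʰ/, /ʈʼ/

bilabial: plain /p/, aspirated /pʰ/, ejective /pʼ/.
alveolar: plain /t/, aspirated —, ejective /tʼ/.
retroflex: plain /ʈ/, aspirated /ʈʰ/, ejective —.
velar: plain /k/, aspirated /kʰ/, ejective /kʼ/.
Gaps, from front to back: alveolar lacks aspirated (/tʰ/); retroflex lacks ejective (/ʈʼ/).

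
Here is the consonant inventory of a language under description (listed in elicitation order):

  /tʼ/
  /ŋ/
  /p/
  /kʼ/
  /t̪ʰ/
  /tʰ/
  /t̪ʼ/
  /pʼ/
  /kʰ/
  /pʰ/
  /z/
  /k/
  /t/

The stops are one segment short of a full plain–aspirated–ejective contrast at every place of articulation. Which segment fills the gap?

/t̪/

Plain: /p/ (bilabial), /t/ (alveolar), /k/ (velar).
Aspirated: /pʰ/ (bilabial), /t̪ʰ/ (dental), /tʰ/ (alveolar), /kʰ/ (velar).
Ejective: /pʼ/ (bilabial), /t̪ʼ/ (dental), /tʼ/ (alveolar), /kʼ/ (velar).
The dental row has no plain member, so the gap is the plain dental stop /t̪/.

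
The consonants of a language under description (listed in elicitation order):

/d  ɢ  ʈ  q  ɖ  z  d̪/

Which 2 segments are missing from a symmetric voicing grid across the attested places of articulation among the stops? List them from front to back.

/t̪/, /t/

dental: voiceless —, voiced /d̪/.
alveolar: voiceless —, voiced /d/.
retroflex: voiceless /ʈ/, voiced /ɖ/.
uvular: voiceless /q/, voiced /ɢ/.
Gaps, from front to back: dental lacks voiceless (/t̪/); alveolar lacks voiceless (/t/).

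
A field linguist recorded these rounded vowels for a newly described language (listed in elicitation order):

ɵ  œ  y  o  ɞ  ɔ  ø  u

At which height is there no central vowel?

high: front /y/, central —, back /u/.
high-mid: front /ø/, central /ɵ/, back /o/.
low-mid: front /œ/, central /ɞ/, back /ɔ/.
Every height has a central member except high, where /ʉ/ would be expected.

high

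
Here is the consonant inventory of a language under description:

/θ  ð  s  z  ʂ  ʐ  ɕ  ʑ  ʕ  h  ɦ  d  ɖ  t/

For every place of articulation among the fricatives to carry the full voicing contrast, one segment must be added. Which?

Voiceless: /θ/ (dental), /s/ (alveolar), /ʂ/ (retroflex), /ɕ/ (alveolo-palatal), /h/ (glottal).
Voiced: /ð/ (dental), /z/ (alveolar), /ʐ/ (retroflex), /ʑ/ (alveolo-palatal), /ʕ/ (pharyngeal), /ɦ/ (glottal).
The pharyngeal row has no voiceless member, so the gap is the voiceless pharyngeal fricative /ħ/.

/ħ/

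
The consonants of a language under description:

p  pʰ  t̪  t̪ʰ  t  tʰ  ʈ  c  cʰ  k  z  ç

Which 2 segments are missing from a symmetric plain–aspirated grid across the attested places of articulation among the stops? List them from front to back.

/ʈʰ/, /kʰ/

Plain: /p/ (bilabial), /t̪/ (dental), /t/ (alveolar), /ʈ/ (retroflex), /c/ (palatal), /k/ (velar).
Aspirated: /pʰ/ (bilabial), /t̪ʰ/ (dental), /tʰ/ (alveolar), /cʰ/ (palatal).
Gaps, from front to back: retroflex lacks aspirated (/ʈʰ/); velar lacks aspirated (/kʰ/).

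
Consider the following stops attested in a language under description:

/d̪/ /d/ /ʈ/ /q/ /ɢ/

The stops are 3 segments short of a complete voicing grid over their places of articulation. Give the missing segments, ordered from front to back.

/t̪/, /t/, /ɖ/

Voiceless: /ʈ/ (retroflex), /q/ (uvular).
Voiced: /d̪/ (dental), /d/ (alveolar), /ɢ/ (uvular).
Gaps, from front to back: dental lacks voiceless (/t̪/); alveolar lacks voiceless (/t/); retroflex lacks voiced (/ɖ/).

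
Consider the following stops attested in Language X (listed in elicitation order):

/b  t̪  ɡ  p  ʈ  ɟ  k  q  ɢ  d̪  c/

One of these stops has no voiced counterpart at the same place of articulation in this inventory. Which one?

/ʈ/

Bilabial: /p/ ~ /b/
Dental: /t̪/ ~ /d̪/
Palatal: /c/ ~ /ɟ/
Velar: /k/ ~ /ɡ/
Uvular: /q/ ~ /ɢ/
Retroflex: only /ʈ/ (voiceless); no voiced partner.
So /ʈ/ is the unpaired segment.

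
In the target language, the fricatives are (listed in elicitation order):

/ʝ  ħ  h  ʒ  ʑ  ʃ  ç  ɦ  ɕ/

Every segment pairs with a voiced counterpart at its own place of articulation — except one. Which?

Postalveolar: /ʃ/ ~ /ʒ/
Alveolo-palatal: /ɕ/ ~ /ʑ/
Palatal: /ç/ ~ /ʝ/
Glottal: /h/ ~ /ɦ/
Pharyngeal: only /ħ/ (voiceless); no voiced partner.
So /ħ/ is the unpaired segment.

/ħ/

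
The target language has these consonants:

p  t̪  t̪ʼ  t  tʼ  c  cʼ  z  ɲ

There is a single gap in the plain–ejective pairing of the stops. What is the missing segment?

/pʼ/

bilabial: plain /p/, ejective —.
dental: plain /t̪/, ejective /t̪ʼ/.
alveolar: plain /t/, ejective /tʼ/.
palatal: plain /c/, ejective /cʼ/.
The bilabial row has no ejective member, so the gap is the ejective bilabial stop /pʼ/.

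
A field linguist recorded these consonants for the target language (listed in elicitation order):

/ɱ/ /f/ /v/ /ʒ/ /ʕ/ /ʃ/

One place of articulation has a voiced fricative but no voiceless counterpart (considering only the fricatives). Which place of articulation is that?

pharyngeal

Voiceless: /f/ (labiodental), /ʃ/ (postalveolar).
Voiced: /v/ (labiodental), /ʒ/ (postalveolar), /ʕ/ (pharyngeal).
Every place of articulation has a voiceless member except pharyngeal, where /ħ/ would be expected.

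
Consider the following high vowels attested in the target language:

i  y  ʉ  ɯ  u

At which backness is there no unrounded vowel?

Unrounded: /i/ (front), /ɯ/ (back).
Rounded: /y/ (front), /ʉ/ (central), /u/ (back).
Every backness has an unrounded member except central, where /ɨ/ would be expected.

central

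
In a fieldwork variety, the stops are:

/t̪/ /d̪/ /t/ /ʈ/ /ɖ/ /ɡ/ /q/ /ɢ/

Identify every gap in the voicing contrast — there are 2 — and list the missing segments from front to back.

/d/, /k/

Voiceless: /t̪/ (dental), /t/ (alveolar), /ʈ/ (retroflex), /q/ (uvular).
Voiced: /d̪/ (dental), /ɖ/ (retroflex), /ɡ/ (velar), /ɢ/ (uvular).
Gaps, from front to back: alveolar lacks voiced (/d/); velar lacks voiceless (/k/).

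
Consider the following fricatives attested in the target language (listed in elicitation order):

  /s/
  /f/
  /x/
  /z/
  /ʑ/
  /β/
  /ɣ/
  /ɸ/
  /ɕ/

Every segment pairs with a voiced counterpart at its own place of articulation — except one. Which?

/f/

Bilabial: /ɸ/ ~ /β/
Alveolar: /s/ ~ /z/
Alveolo-palatal: /ɕ/ ~ /ʑ/
Velar: /x/ ~ /ɣ/
Labiodental: only /f/ (voiceless); no voiced partner.
So /f/ is the unpaired segment.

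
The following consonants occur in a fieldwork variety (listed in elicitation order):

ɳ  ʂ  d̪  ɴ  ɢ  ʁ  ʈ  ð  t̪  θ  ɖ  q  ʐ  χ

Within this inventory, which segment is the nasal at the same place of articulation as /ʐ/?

/ɳ/

/ʐ/ is a voiced retroflex fricative.
The nasal at the same place is a retroflex nasal — in this inventory, /ɳ/.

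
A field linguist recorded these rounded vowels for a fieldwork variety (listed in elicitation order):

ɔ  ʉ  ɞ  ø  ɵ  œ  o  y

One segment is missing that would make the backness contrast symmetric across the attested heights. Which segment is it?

/u/

high: front /y/, central /ʉ/, back —.
high-mid: front /ø/, central /ɵ/, back /o/.
low-mid: front /œ/, central /ɞ/, back /ɔ/.
The high row has no back member, so the gap is the high back rounded vowel /u/.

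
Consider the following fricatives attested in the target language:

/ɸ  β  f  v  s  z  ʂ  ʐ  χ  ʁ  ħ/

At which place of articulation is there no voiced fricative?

pharyngeal

bilabial: voiceless /ɸ/, voiced /β/.
labiodental: voiceless /f/, voiced /v/.
alveolar: voiceless /s/, voiced /z/.
retroflex: voiceless /ʂ/, voiced /ʐ/.
uvular: voiceless /χ/, voiced /ʁ/.
pharyngeal: voiceless /ħ/, voiced —.
Every place of articulation has a voiced member except pharyngeal, where /ʕ/ would be expected.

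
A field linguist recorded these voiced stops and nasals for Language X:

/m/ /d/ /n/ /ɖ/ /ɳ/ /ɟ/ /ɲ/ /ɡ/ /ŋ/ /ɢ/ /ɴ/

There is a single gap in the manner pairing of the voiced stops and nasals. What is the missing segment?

bilabial: oral stop —, nasal /m/.
alveolar: oral stop /d/, nasal /n/.
retroflex: oral stop /ɖ/, nasal /ɳ/.
palatal: oral stop /ɟ/, nasal /ɲ/.
velar: oral stop /ɡ/, nasal /ŋ/.
uvular: oral stop /ɢ/, nasal /ɴ/.
The bilabial row has no oral stop member, so the gap is the bilabial oral stop /b/.

/b/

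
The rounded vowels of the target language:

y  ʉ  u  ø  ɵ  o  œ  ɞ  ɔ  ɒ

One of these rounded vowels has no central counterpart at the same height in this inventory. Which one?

/ɒ/

High: /y/ ~ /ʉ/ ~ /u/
High-mid: /ø/ ~ /ɵ/ ~ /o/
Low-mid: /œ/ ~ /ɞ/ ~ /ɔ/
Low: only /ɒ/ (back); no central partner.
So /ɒ/ is the unpaired segment.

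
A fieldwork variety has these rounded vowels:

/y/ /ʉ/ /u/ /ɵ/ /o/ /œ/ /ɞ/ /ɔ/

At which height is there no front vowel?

high-mid

height            front     central   back    
high              y         ʉ         u       
high-mid          —         ɵ         o       
low-mid           œ         ɞ         ɔ       
Every height has a front member except high-mid, where /ø/ would be expected.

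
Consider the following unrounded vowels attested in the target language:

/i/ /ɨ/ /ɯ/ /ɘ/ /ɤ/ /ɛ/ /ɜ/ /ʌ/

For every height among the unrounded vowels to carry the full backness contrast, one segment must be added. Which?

height            front     central   back    
high              i         ɨ         ɯ       
high-mid          —         ɘ         ɤ       
low-mid           ɛ         ɜ         ʌ       
The high-mid row has no front member, so the gap is the high-mid front unrounded vowel /e/.

/e/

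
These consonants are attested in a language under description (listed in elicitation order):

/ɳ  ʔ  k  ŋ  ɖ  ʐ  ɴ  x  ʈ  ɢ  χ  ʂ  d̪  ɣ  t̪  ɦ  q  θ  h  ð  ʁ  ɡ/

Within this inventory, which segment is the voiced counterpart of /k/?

/k/ is a voiceless velar stop.
The voiced counterpart is a voiced velar stop — in this inventory, /ɡ/.

/ɡ/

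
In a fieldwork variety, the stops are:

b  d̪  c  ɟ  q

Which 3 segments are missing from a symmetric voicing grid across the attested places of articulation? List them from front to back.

/p/, /t̪/, /ɢ/

place of articulation  voiceless  voiced  
bilabial          —         b       
dental            —         d̪      
palatal           c         ɟ       
uvular            q         —       
Gaps, from front to back: bilabial lacks voiceless (/p/); dental lacks voiceless (/t̪/); uvular lacks voiced (/ɢ/).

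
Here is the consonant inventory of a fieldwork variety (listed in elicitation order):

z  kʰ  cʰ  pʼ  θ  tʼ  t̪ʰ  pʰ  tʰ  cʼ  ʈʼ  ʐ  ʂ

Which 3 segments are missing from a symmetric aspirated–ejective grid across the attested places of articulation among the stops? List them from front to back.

bilabial: aspirated /pʰ/, ejective /pʼ/.
dental: aspirated /t̪ʰ/, ejective —.
alveolar: aspirated /tʰ/, ejective /tʼ/.
retroflex: aspirated —, ejective /ʈʼ/.
palatal: aspirated /cʰ/, ejective /cʼ/.
velar: aspirated /kʰ/, ejective —.
Gaps, from front to back: dental lacks ejective (/t̪ʼ/); retroflex lacks aspirated (/ʈʰ/); velar lacks ejective (/kʼ/).

/t̪ʼ/, /ʈʰ/, /kʼ/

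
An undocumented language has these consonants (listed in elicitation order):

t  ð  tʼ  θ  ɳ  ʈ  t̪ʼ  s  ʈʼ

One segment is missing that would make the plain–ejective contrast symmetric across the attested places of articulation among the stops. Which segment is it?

/t̪/

Plain: /t/ (alveolar), /ʈ/ (retroflex).
Ejective: /t̪ʼ/ (dental), /tʼ/ (alveolar), /ʈʼ/ (retroflex).
The dental row has no plain member, so the gap is the plain dental stop /t̪/.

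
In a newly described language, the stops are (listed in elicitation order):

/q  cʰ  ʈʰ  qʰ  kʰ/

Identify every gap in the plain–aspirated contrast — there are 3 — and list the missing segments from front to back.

Plain: /q/ (uvular).
Aspirated: /ʈʰ/ (retroflex), /cʰ/ (palatal), /kʰ/ (velar), /qʰ/ (uvular).
Gaps, from front to back: retroflex lacks plain (/ʈ/); palatal lacks plain (/c/); velar lacks plain (/k/).

/ʈ/, /c/, /k/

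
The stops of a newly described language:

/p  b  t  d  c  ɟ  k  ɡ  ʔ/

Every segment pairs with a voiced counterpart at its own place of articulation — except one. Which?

Bilabial: /p/ ~ /b/
Alveolar: /t/ ~ /d/
Palatal: /c/ ~ /ɟ/
Velar: /k/ ~ /ɡ/
Glottal: only /ʔ/ (voiceless); no voiced partner.
So /ʔ/ is the unpaired segment.

/ʔ/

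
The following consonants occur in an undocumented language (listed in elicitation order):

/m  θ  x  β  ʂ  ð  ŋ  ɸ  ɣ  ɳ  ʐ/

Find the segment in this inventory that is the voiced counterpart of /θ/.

/θ/ is a voiceless dental fricative.
The voiced counterpart is a voiced dental fricative — in this inventory, /ð/.

/ð/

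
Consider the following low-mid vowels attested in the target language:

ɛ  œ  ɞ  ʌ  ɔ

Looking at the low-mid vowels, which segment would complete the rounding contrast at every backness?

backness          unrounded  rounded 
front             ɛ         œ       
central           —         ɞ       
back              ʌ         ɔ       
The central row has no unrounded member, so the gap is the central unrounded vowel /ɜ/.

/ɜ/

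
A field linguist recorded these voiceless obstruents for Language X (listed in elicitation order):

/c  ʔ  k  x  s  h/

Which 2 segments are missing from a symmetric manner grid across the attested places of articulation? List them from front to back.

place of articulation  stop      fricative
alveolar          —         s       
palatal           c         —       
velar             k         x       
glottal           ʔ         h       
Gaps, from front to back: alveolar lacks stop (/t/); palatal lacks fricative (/ç/).

/t/, /ç/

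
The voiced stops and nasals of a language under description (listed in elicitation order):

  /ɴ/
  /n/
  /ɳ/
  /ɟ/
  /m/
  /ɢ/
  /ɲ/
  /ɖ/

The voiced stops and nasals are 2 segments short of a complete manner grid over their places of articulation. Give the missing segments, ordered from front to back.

/b/, /d/

Oral stop: /ɖ/ (retroflex), /ɟ/ (palatal), /ɢ/ (uvular).
Nasal: /m/ (bilabial), /n/ (alveolar), /ɳ/ (retroflex), /ɲ/ (palatal), /ɴ/ (uvular).
Gaps, from front to back: bilabial lacks oral stop (/b/); alveolar lacks oral stop (/d/).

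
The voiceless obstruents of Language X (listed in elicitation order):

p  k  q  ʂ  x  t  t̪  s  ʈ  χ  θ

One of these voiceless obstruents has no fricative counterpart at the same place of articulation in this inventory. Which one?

/p/

Dental: /t̪/ ~ /θ/
Alveolar: /t/ ~ /s/
Retroflex: /ʈ/ ~ /ʂ/
Velar: /k/ ~ /x/
Uvular: /q/ ~ /χ/
Bilabial: only /p/ (stop); no fricative partner.
So /p/ is the unpaired segment.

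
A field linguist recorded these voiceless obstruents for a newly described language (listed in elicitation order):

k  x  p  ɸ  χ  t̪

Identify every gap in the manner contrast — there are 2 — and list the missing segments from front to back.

/θ/, /q/

place of articulation  stop      fricative
bilabial          p         ɸ       
dental            t̪        —       
velar             k         x       
uvular            —         χ       
Gaps, from front to back: dental lacks fricative (/θ/); uvular lacks stop (/q/).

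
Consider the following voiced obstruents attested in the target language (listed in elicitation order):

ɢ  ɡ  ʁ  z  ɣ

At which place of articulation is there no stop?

alveolar

Stop: /ɡ/ (velar), /ɢ/ (uvular).
Fricative: /z/ (alveolar), /ɣ/ (velar), /ʁ/ (uvular).
Every place of articulation has a stop member except alveolar, where /d/ would be expected.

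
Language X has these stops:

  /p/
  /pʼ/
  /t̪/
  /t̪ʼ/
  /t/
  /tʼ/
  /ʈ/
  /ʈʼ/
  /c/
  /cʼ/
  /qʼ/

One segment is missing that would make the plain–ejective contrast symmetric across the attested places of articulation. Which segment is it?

bilabial: plain /p/, ejective /pʼ/.
dental: plain /t̪/, ejective /t̪ʼ/.
alveolar: plain /t/, ejective /tʼ/.
retroflex: plain /ʈ/, ejective /ʈʼ/.
palatal: plain /c/, ejective /cʼ/.
uvular: plain —, ejective /qʼ/.
The uvular row has no plain member, so the gap is the plain uvular stop /q/.

/q/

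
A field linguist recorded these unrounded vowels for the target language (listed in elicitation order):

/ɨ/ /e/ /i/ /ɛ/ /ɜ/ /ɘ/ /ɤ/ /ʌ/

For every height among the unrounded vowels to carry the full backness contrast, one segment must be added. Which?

high: front /i/, central /ɨ/, back —.
high-mid: front /e/, central /ɘ/, back /ɤ/.
low-mid: front /ɛ/, central /ɜ/, back /ʌ/.
The high row has no back member, so the gap is the high back unrounded vowel /ɯ/.

/ɯ/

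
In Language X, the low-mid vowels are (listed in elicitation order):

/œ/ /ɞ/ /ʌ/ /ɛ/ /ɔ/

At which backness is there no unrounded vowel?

front: unrounded /ɛ/, rounded /œ/.
central: unrounded —, rounded /ɞ/.
back: unrounded /ʌ/, rounded /ɔ/.
Every backness has an unrounded member except central, where /ɜ/ would be expected.

central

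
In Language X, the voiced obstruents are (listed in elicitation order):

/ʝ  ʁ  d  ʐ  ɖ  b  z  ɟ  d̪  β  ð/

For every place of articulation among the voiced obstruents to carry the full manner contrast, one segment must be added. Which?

Stop: /b/ (bilabial), /d̪/ (dental), /d/ (alveolar), /ɖ/ (retroflex), /ɟ/ (palatal).
Fricative: /β/ (bilabial), /ð/ (dental), /z/ (alveolar), /ʐ/ (retroflex), /ʝ/ (palatal), /ʁ/ (uvular).
The uvular row has no stop member, so the gap is the uvular stop /ɢ/.

/ɢ/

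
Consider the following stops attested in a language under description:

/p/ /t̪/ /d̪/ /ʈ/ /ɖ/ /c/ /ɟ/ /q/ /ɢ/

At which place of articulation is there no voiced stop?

bilabial

bilabial: voiceless /p/, voiced —.
dental: voiceless /t̪/, voiced /d̪/.
retroflex: voiceless /ʈ/, voiced /ɖ/.
palatal: voiceless /c/, voiced /ɟ/.
uvular: voiceless /q/, voiced /ɢ/.
Every place of articulation has a voiced member except bilabial, where /b/ would be expected.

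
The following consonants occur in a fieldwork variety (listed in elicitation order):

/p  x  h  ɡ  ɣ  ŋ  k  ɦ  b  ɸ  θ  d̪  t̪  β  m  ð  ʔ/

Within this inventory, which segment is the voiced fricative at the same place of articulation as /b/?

/b/ is a voiced bilabial stop.
The voiced fricative at the same place is a voiced bilabial fricative — in this inventory, /β/.

/β/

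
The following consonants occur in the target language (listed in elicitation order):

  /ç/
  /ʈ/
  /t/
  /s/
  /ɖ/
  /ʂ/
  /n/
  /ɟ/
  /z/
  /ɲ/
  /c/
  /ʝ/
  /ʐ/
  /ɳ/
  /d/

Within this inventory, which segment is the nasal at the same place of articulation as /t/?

/n/

/t/ is a voiceless alveolar stop.
The nasal at the same place is an alveolar nasal — in this inventory, /n/.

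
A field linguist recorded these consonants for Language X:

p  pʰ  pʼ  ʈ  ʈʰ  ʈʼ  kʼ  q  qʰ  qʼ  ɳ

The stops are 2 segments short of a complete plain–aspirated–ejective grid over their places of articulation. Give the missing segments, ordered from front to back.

/k/, /kʰ/

bilabial: plain /p/, aspirated /pʰ/, ejective /pʼ/.
retroflex: plain /ʈ/, aspirated /ʈʰ/, ejective /ʈʼ/.
velar: plain —, aspirated —, ejective /kʼ/.
uvular: plain /q/, aspirated /qʰ/, ejective /qʼ/.
Gaps, from front to back: velar lacks plain (/k/); velar lacks aspirated (/kʰ/).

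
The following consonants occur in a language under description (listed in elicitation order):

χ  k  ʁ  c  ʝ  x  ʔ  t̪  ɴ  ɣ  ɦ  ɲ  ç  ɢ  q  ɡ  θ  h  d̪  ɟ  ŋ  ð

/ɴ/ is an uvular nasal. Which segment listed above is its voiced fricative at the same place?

/ʁ/

The voiced fricative at the same place is a voiced uvular fricative — in this inventory, /ʁ/.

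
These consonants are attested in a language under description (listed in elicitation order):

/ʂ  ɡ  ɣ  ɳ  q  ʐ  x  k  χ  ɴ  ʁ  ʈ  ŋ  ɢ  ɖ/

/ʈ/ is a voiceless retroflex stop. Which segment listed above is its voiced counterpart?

/ɖ/

The voiced counterpart is a voiced retroflex stop — in this inventory, /ɖ/.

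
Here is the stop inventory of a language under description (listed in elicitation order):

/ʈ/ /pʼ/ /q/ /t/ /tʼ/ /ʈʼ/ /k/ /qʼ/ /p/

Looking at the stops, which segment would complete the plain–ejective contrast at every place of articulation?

Plain: /p/ (bilabial), /t/ (alveolar), /ʈ/ (retroflex), /k/ (velar), /q/ (uvular).
Ejective: /pʼ/ (bilabial), /tʼ/ (alveolar), /ʈʼ/ (retroflex), /qʼ/ (uvular).
The velar row has no ejective member, so the gap is the ejective velar stop /kʼ/.

/kʼ/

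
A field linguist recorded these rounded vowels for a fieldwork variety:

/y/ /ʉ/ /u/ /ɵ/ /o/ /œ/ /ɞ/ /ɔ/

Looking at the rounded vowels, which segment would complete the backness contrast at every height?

high: front /y/, central /ʉ/, back /u/.
high-mid: front —, central /ɵ/, back /o/.
low-mid: front /œ/, central /ɞ/, back /ɔ/.
The high-mid row has no front member, so the gap is the high-mid front rounded vowel /ø/.

/ø/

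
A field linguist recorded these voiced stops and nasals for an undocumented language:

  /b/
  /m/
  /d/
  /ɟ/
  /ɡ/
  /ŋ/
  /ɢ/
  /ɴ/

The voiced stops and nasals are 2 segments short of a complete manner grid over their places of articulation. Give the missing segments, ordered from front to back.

bilabial: oral stop /b/, nasal /m/.
alveolar: oral stop /d/, nasal —.
palatal: oral stop /ɟ/, nasal —.
velar: oral stop /ɡ/, nasal /ŋ/.
uvular: oral stop /ɢ/, nasal /ɴ/.
Gaps, from front to back: alveolar lacks nasal (/n/); palatal lacks nasal (/ɲ/).

/n/, /ɲ/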